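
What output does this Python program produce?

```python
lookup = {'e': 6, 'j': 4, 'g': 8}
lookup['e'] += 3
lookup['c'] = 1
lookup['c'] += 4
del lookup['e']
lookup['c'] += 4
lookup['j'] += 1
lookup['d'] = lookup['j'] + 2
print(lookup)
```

lookup['e'] = 6+3 = 9 → {'e': 9, 'j': 4, 'g': 8}
lookup['c'] = 1 → {'e': 9, 'j': 4, 'g': 8, 'c': 1}
lookup['c'] = 1+4 = 5 → {'e': 9, 'j': 4, 'g': 8, 'c': 5}
del 'e' → {'j': 4, 'g': 8, 'c': 5}
lookup['c'] = 5+4 = 9 → {'j': 4, 'g': 8, 'c': 9}
lookup['j'] = 4+1 = 5 → {'j': 5, 'g': 8, 'c': 9}
lookup['d'] = lookup['j']+2 = 7 → {'j': 5, 'g': 8, 'c': 9, 'd': 7}

{'j': 5, 'g': 8, 'c': 9, 'd': 7}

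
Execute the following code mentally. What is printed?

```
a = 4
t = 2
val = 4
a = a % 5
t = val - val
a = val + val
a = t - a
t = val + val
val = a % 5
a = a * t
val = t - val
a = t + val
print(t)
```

8

a = 4%5 = 4
t = 4-4 = 0
a = 4+4 = 8
a = 0-8 = -8
t = 4+4 = 8
val = (-8)%5 = 2
a = (-8)*8 = -64
val = 8-2 = 6
a = 8+6 = 14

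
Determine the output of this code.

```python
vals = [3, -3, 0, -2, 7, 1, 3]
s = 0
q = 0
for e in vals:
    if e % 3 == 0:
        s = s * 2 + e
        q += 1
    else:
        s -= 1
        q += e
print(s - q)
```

e=3: %3==0, s = 0*2+3 = 3; q=1
e=-3: %3==0, s = 3*2+(-3) = 3; q=2
e=0: %3==0, s = 3*2+0 = 6; q=3
e=-2: not %3==0, s = 6-1 = 5; q=1
e=7: not %3==0, s = 5-1 = 4; q=8
e=1: not %3==0, s = 4-1 = 3; q=9
e=3: %3==0, s = 3*2+3 = 9; q=10
s-q = 9-10 = -1

-1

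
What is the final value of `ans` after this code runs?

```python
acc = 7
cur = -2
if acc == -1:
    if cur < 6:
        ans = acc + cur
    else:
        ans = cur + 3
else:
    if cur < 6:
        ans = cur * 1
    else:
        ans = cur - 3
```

-2

acc=7, cur=-2
acc == -1 is False; cur < 6 is True
→ ans = cur * 1 = -2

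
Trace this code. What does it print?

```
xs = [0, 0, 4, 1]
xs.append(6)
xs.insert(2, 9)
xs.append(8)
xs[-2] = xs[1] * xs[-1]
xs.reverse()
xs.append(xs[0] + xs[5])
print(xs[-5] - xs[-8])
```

-4

append 6 → [0, 0, 4, 1, 6]
insert 9 at 2 → [0, 0, 9, 4, 1, 6]
append 8 → [0, 0, 9, 4, 1, 6, 8]
xs[-2] = xs[1]*xs[-1] = 0*8 = 0 → [0, 0, 9, 4, 1, 0, 8]
reverse → [8, 0, 1, 4, 9, 0, 0]
append xs[0]+xs[5] = 8+0 = 8 → [8, 0, 1, 4, 9, 0, 0, 8]
xs[-5]-xs[-8] = 4-8 = -4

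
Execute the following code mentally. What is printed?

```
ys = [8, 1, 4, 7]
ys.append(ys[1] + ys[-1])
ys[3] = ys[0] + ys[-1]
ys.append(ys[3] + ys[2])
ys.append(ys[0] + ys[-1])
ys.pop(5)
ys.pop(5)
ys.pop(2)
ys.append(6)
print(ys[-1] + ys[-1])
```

12

append ys[1]+ys[-1] = 1+7 = 8 → [8, 1, 4, 7, 8]
ys[3] = ys[0]+ys[-1] = 8+8 = 16 → [8, 1, 4, 16, 8]
append ys[3]+ys[2] = 16+4 = 20 → [8, 1, 4, 16, 8, 20]
append ys[0]+ys[-1] = 8+20 = 28 → [8, 1, 4, 16, 8, 20, 28]
pop(5) removes 20 → [8, 1, 4, 16, 8, 28]
pop(5) removes 28 → [8, 1, 4, 16, 8]
pop(2) removes 4 → [8, 1, 16, 8]
append 6 → [8, 1, 16, 8, 6]
ys[-1]+ys[-1] = 6+6 = 12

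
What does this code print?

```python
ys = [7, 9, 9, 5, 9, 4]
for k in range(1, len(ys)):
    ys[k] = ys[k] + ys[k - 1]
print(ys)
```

[7, 16, 25, 30, 39, 43]

k=1: ys[1] = 9+7 = 16 → [7, 16, 9, 5, 9, 4]
k=2: ys[2] = 9+16 = 25 → [7, 16, 25, 5, 9, 4]
k=3: ys[3] = 5+25 = 30 → [7, 16, 25, 30, 9, 4]
k=4: ys[4] = 9+30 = 39 → [7, 16, 25, 30, 39, 4]
k=5: ys[5] = 4+39 = 43 → [7, 16, 25, 30, 39, 43]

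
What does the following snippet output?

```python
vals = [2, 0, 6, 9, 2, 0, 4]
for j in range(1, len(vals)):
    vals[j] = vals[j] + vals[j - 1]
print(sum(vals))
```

j=1: vals[1] = 0+2 = 2 → [2, 2, 6, 9, 2, 0, 4]
j=2: vals[2] = 6+2 = 8 → [2, 2, 8, 9, 2, 0, 4]
j=3: vals[3] = 9+8 = 17 → [2, 2, 8, 17, 2, 0, 4]
j=4: vals[4] = 2+17 = 19 → [2, 2, 8, 17, 19, 0, 4]
j=5: vals[5] = 0+19 = 19 → [2, 2, 8, 17, 19, 19, 4]
j=6: vals[6] = 4+19 = 23 → [2, 2, 8, 17, 19, 19, 23]
sum = 90

90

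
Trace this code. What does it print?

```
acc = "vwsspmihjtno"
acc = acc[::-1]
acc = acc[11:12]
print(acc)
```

reverse → 'ontjhimpsswv'
slice [11:12] → 'v'

v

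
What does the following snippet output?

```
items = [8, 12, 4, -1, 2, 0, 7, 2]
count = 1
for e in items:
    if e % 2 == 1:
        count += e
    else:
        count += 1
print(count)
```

e=8: not odd, count = 1+1 = 2
e=12: not odd, count = 2+1 = 3
e=4: not odd, count = 3+1 = 4
e=-1: odd, count = 4+(-1) = 3
e=2: not odd, count = 3+1 = 4
e=0: not odd, count = 4+1 = 5
e=7: odd, count = 5+7 = 12
e=2: not odd, count = 12+1 = 13

13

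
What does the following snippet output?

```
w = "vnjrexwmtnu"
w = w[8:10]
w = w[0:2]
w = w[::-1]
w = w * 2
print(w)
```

ntnt

slice [8:10] → 'tn'
slice [0:2] → 'tn'
reverse → 'nt'
repeat ×2 → 'ntnt'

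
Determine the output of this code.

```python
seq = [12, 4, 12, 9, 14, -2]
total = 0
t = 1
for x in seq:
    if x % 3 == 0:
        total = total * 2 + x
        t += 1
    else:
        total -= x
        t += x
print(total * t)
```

1060

x=12: %3==0, total = 0*2+12 = 12; t=2
x=4: not %3==0, total = 12-4 = 8; t=6
x=12: %3==0, total = 8*2+12 = 28; t=7
x=9: %3==0, total = 28*2+9 = 65; t=8
x=14: not %3==0, total = 65-14 = 51; t=22
x=-2: not %3==0, total = 51-(-2) = 53; t=20
total*t = 53*20 = 1060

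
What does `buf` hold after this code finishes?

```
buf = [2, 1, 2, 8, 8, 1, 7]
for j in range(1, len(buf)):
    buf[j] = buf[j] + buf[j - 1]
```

[2, 3, 5, 13, 21, 22, 29]

j=1: buf[1] = 1+2 = 3 → [2, 3, 2, 8, 8, 1, 7]
j=2: buf[2] = 2+3 = 5 → [2, 3, 5, 8, 8, 1, 7]
j=3: buf[3] = 8+5 = 13 → [2, 3, 5, 13, 8, 1, 7]
j=4: buf[4] = 8+13 = 21 → [2, 3, 5, 13, 21, 1, 7]
j=5: buf[5] = 1+21 = 22 → [2, 3, 5, 13, 21, 22, 7]
j=6: buf[6] = 7+22 = 29 → [2, 3, 5, 13, 21, 22, 29]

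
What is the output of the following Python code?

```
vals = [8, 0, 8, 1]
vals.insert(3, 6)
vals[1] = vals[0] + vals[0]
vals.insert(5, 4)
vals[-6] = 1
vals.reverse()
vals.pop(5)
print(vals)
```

insert 6 at 3 → [8, 0, 8, 6, 1]
vals[1] = vals[0]+vals[0] = 8+8 = 16 → [8, 16, 8, 6, 1]
insert 4 at 5 → [8, 16, 8, 6, 1, 4]
vals[-6] = 1 → [1, 16, 8, 6, 1, 4]
reverse → [4, 1, 6, 8, 16, 1]
pop(5) removes 1 → [4, 1, 6, 8, 16]

[4, 1, 6, 8, 16]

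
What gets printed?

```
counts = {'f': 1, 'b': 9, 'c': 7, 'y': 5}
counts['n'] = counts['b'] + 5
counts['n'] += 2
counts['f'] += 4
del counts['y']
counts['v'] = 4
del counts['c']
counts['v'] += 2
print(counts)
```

counts['n'] = counts['b']+5 = 14 → {'f': 1, 'b': 9, 'c': 7, 'y': 5, 'n': 14}
counts['n'] = 14+2 = 16 → {'f': 1, 'b': 9, 'c': 7, 'y': 5, 'n': 16}
counts['f'] = 1+4 = 5 → {'f': 5, 'b': 9, 'c': 7, 'y': 5, 'n': 16}
del 'y' → {'f': 5, 'b': 9, 'c': 7, 'n': 16}
counts['v'] = 4 → {'f': 5, 'b': 9, 'c': 7, 'n': 16, 'v': 4}
del 'c' → {'f': 5, 'b': 9, 'n': 16, 'v': 4}
counts['v'] = 4+2 = 6 → {'f': 5, 'b': 9, 'n': 16, 'v': 6}

{'f': 5, 'b': 9, 'n': 16, 'v': 6}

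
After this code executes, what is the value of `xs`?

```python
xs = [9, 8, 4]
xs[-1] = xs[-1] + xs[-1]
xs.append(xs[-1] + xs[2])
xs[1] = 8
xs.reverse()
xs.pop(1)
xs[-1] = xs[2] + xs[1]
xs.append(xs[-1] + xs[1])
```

xs[-1] = xs[-1]+xs[-1] = 4+4 = 8 → [9, 8, 8]
append xs[-1]+xs[2] = 8+8 = 16 → [9, 8, 8, 16]
xs[1] = 8 → [9, 8, 8, 16]
reverse → [16, 8, 8, 9]
pop(1) removes 8 → [16, 8, 9]
xs[-1] = xs[2]+xs[1] = 9+8 = 17 → [16, 8, 17]
append xs[-1]+xs[1] = 17+8 = 25 → [16, 8, 17, 25]

[16, 8, 17, 25]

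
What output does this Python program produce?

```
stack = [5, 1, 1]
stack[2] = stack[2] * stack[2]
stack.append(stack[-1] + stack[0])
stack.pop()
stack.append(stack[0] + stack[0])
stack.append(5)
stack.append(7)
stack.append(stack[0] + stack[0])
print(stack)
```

stack[2] = stack[2]*stack[2] = 1*1 = 1 → [5, 1, 1]
append stack[-1]+stack[0] = 1+5 = 6 → [5, 1, 1, 6]
pop() removes 6 → [5, 1, 1]
append stack[0]+stack[0] = 5+5 = 10 → [5, 1, 1, 10]
append 5 → [5, 1, 1, 10, 5]
append 7 → [5, 1, 1, 10, 5, 7]
append stack[0]+stack[0] = 5+5 = 10 → [5, 1, 1, 10, 5, 7, 10]

[5, 1, 1, 10, 5, 7, 10]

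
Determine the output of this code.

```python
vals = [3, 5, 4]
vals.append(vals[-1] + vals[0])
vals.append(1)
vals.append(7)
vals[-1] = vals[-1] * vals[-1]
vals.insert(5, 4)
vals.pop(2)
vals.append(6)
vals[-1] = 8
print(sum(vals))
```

append vals[-1]+vals[0] = 4+3 = 7 → [3, 5, 4, 7]
append 1 → [3, 5, 4, 7, 1]
append 7 → [3, 5, 4, 7, 1, 7]
vals[-1] = vals[-1]*vals[-1] = 7*7 = 49 → [3, 5, 4, 7, 1, 49]
insert 4 at 5 → [3, 5, 4, 7, 1, 4, 49]
pop(2) removes 4 → [3, 5, 7, 1, 4, 49]
append 6 → [3, 5, 7, 1, 4, 49, 6]
vals[-1] = 8 → [3, 5, 7, 1, 4, 49, 8]
sum = 77

77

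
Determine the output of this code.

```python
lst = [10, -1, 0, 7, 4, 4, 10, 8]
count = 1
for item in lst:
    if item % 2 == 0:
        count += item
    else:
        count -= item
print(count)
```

item=10: even, count = 1+10 = 11
item=-1: not even, count = 11-(-1) = 12
item=0: even, count = 12+0 = 12
item=7: not even, count = 12-7 = 5
item=4: even, count = 5+4 = 9
item=4: even, count = 9+4 = 13
item=10: even, count = 13+10 = 23
item=8: even, count = 23+8 = 31

31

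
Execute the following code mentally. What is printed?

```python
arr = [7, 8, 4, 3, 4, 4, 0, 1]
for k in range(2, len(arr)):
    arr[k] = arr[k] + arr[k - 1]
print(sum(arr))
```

131

k=2: arr[2] = 4+8 = 12 → [7, 8, 12, 3, 4, 4, 0, 1]
k=3: arr[3] = 3+12 = 15 → [7, 8, 12, 15, 4, 4, 0, 1]
k=4: arr[4] = 4+15 = 19 → [7, 8, 12, 15, 19, 4, 0, 1]
k=5: arr[5] = 4+19 = 23 → [7, 8, 12, 15, 19, 23, 0, 1]
k=6: arr[6] = 0+23 = 23 → [7, 8, 12, 15, 19, 23, 23, 1]
k=7: arr[7] = 1+23 = 24 → [7, 8, 12, 15, 19, 23, 23, 24]
sum = 131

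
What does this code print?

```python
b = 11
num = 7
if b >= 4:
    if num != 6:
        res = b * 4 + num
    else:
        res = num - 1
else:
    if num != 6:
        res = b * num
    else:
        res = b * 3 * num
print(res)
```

b=11, num=7
b >= 4 is True; num != 6 is True
→ res = b * 4 + num = 51

51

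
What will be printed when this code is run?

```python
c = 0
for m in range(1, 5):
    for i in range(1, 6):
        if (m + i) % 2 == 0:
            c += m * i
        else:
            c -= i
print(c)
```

42

m=1,i=1: even sum, c = 0+1 = 1
m=1,i=2: odd sum, c = 1-2 = -1
m=1,i=3: even sum, c = (-1)+3 = 2
m=1,i=4: odd sum, c = 2-4 = -2
m=1,i=5: even sum, c = (-2)+5 = 3
m=2,i=1: odd sum, c = 3-1 = 2
m=2,i=2: even sum, c = 2+4 = 6
m=2,i=3: odd sum, c = 6-3 = 3
m=2,i=4: even sum, c = 3+8 = 11
m=2,i=5: odd sum, c = 11-5 = 6
m=3,i=1: even sum, c = 6+3 = 9
m=3,i=2: odd sum, c = 9-2 = 7
m=3,i=3: even sum, c = 7+9 = 16
m=3,i=4: odd sum, c = 16-4 = 12
m=3,i=5: even sum, c = 12+15 = 27
m=4,i=1: odd sum, c = 27-1 = 26
m=4,i=2: even sum, c = 26+8 = 34
m=4,i=3: odd sum, c = 34-3 = 31
m=4,i=4: even sum, c = 31+16 = 47
m=4,i=5: odd sum, c = 47-5 = 42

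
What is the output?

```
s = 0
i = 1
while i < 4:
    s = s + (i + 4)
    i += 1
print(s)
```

i=1: s = 0+5 = 5
i=2: s = 5+6 = 11
i=3: s = 11+7 = 18

18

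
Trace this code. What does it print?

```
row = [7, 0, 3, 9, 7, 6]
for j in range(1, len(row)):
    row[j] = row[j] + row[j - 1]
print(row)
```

j=1: row[1] = 0+7 = 7 → [7, 7, 3, 9, 7, 6]
j=2: row[2] = 3+7 = 10 → [7, 7, 10, 9, 7, 6]
j=3: row[3] = 9+10 = 19 → [7, 7, 10, 19, 7, 6]
j=4: row[4] = 7+19 = 26 → [7, 7, 10, 19, 26, 6]
j=5: row[5] = 6+26 = 32 → [7, 7, 10, 19, 26, 32]

[7, 7, 10, 19, 26, 32]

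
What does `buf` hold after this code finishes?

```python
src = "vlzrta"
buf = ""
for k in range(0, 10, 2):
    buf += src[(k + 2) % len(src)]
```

k=0: add src[2]='z' → 'z'
k=2: add src[4]='t' → 'zt'
k=4: add src[0]='v' → 'ztv'
k=6: add src[2]='z' → 'ztvz'
k=8: add src[4]='t' → 'ztvzt'

'ztvzt'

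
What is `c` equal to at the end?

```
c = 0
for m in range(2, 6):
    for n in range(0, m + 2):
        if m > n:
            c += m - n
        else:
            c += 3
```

58

m=2,n=0: 2>0, c = 0+2 = 2
m=2,n=1: 2>1, c = 2+1 = 3
m=2,n=2: not 2>2, c = 3+3 = 6
m=2,n=3: not 2>3, c = 6+3 = 9
m=3,n=0: 3>0, c = 9+3 = 12
m=3,n=1: 3>1, c = 12+2 = 14
m=3,n=2: 3>2, c = 14+1 = 15
m=3,n=3: not 3>3, c = 15+3 = 18
m=3,n=4: not 3>4, c = 18+3 = 21
m=4,n=0: 4>0, c = 21+4 = 25
m=4,n=1: 4>1, c = 25+3 = 28
m=4,n=2: 4>2, c = 28+2 = 30
m=4,n=3: 4>3, c = 30+1 = 31
m=4,n=4: not 4>4, c = 31+3 = 34
m=4,n=5: not 4>5, c = 34+3 = 37
m=5,n=0: 5>0, c = 37+5 = 42
m=5,n=1: 5>1, c = 42+4 = 46
m=5,n=2: 5>2, c = 46+3 = 49
m=5,n=3: 5>3, c = 49+2 = 51
m=5,n=4: 5>4, c = 51+1 = 52
m=5,n=5: not 5>5, c = 52+3 = 55
m=5,n=6: not 5>6, c = 55+3 = 58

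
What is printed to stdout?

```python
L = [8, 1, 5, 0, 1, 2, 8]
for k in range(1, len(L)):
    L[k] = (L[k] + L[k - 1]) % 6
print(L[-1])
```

1

k=1: L[1] = (1+8)%6 = 3 → [8, 3, 5, 0, 1, 2, 8]
k=2: L[2] = (5+3)%6 = 2 → [8, 3, 2, 0, 1, 2, 8]
k=3: L[3] = (0+2)%6 = 2 → [8, 3, 2, 2, 1, 2, 8]
k=4: L[4] = (1+2)%6 = 3 → [8, 3, 2, 2, 3, 2, 8]
k=5: L[5] = (2+3)%6 = 5 → [8, 3, 2, 2, 3, 5, 8]
k=6: L[6] = (8+5)%6 = 1 → [8, 3, 2, 2, 3, 5, 1]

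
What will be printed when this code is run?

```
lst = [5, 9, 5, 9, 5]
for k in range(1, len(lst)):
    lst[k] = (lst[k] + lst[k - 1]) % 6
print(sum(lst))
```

k=1: lst[1] = (9+5)%6 = 2 → [5, 2, 5, 9, 5]
k=2: lst[2] = (5+2)%6 = 1 → [5, 2, 1, 9, 5]
k=3: lst[3] = (9+1)%6 = 4 → [5, 2, 1, 4, 5]
k=4: lst[4] = (5+4)%6 = 3 → [5, 2, 1, 4, 3]
sum = 15

15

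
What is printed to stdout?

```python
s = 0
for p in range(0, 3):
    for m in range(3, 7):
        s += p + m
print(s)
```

66

p=0,m=3: s = 0+3 = 3
p=0,m=4: s = 3+4 = 7
p=0,m=5: s = 7+5 = 12
p=0,m=6: s = 12+6 = 18
p=1,m=3: s = 18+4 = 22
p=1,m=4: s = 22+5 = 27
p=1,m=5: s = 27+6 = 33
p=1,m=6: s = 33+7 = 40
p=2,m=3: s = 40+5 = 45
p=2,m=4: s = 45+6 = 51
p=2,m=5: s = 51+7 = 58
p=2,m=6: s = 58+8 = 66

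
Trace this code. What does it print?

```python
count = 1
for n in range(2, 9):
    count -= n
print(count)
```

-34

n=2: count = 1-2 = -1
n=3: count = (-1)-3 = -4
n=4: count = (-4)-4 = -8
n=5: count = (-8)-5 = -13
n=6: count = (-13)-6 = -19
n=7: count = (-19)-7 = -26
n=8: count = (-26)-8 = -34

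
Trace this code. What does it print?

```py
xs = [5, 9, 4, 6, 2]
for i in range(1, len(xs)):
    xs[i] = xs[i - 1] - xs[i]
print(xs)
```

[5, -4, -8, -14, -16]

i=1: xs[1] = 5-9 = -4 → [5, -4, 4, 6, 2]
i=2: xs[2] = (-4)-4 = -8 → [5, -4, -8, 6, 2]
i=3: xs[3] = (-8)-6 = -14 → [5, -4, -8, -14, 2]
i=4: xs[4] = (-14)-2 = -16 → [5, -4, -8, -14, -16]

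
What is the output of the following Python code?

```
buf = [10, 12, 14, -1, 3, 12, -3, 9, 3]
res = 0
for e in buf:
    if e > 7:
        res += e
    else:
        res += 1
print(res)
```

e=10: >7, res = 0+10 = 10
e=12: >7, res = 10+12 = 22
e=14: >7, res = 22+14 = 36
e=-1: not >7, res = 36+1 = 37
e=3: not >7, res = 37+1 = 38
e=12: >7, res = 38+12 = 50
e=-3: not >7, res = 50+1 = 51
e=9: >7, res = 51+9 = 60
e=3: not >7, res = 60+1 = 61

61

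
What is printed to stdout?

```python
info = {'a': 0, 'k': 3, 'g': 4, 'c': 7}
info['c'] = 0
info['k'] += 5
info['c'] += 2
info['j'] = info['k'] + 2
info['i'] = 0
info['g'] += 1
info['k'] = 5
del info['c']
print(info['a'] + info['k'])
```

5

info['c'] = 0 → {'a': 0, 'k': 3, 'g': 4, 'c': 0}
info['k'] = 3+5 = 8 → {'a': 0, 'k': 8, 'g': 4, 'c': 0}
info['c'] = 0+2 = 2 → {'a': 0, 'k': 8, 'g': 4, 'c': 2}
info['j'] = info['k']+2 = 10 → {'a': 0, 'k': 8, 'g': 4, 'c': 2, 'j': 10}
info['i'] = 0 → {'a': 0, 'k': 8, 'g': 4, 'c': 2, 'j': 10, 'i': 0}
info['g'] = 4+1 = 5 → {'a': 0, 'k': 8, 'g': 5, 'c': 2, 'j': 10, 'i': 0}
info['k'] = 5 → {'a': 0, 'k': 5, 'g': 5, 'c': 2, 'j': 10, 'i': 0}
del 'c' → {'a': 0, 'k': 5, 'g': 5, 'j': 10, 'i': 0}
info['a']+info['k'] = 0+5 = 5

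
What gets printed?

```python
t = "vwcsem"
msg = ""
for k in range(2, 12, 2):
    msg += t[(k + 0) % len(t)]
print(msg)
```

cevce

k=2: add t[2]='c' → 'c'
k=4: add t[4]='e' → 'ce'
k=6: add t[0]='v' → 'cev'
k=8: add t[2]='c' → 'cevc'
k=10: add t[4]='e' → 'cevce'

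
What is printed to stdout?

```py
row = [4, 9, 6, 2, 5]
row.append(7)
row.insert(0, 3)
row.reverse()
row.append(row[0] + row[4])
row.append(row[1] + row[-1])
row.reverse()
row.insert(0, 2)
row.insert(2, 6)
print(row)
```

append 7 → [4, 9, 6, 2, 5, 7]
insert 3 at 0 → [3, 4, 9, 6, 2, 5, 7]
reverse → [7, 5, 2, 6, 9, 4, 3]
append row[0]+row[4] = 7+9 = 16 → [7, 5, 2, 6, 9, 4, 3, 16]
append row[1]+row[-1] = 5+16 = 21 → [7, 5, 2, 6, 9, 4, 3, 16, 21]
reverse → [21, 16, 3, 4, 9, 6, 2, 5, 7]
insert 2 at 0 → [2, 21, 16, 3, 4, 9, 6, 2, 5, 7]
insert 6 at 2 → [2, 21, 6, 16, 3, 4, 9, 6, 2, 5, 7]

[2, 21, 6, 16, 3, 4, 9, 6, 2, 5, 7]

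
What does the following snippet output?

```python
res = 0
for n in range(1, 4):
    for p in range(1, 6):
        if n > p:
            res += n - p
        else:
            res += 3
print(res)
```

40

n=1,p=1: not 1>1, res = 0+3 = 3
n=1,p=2: not 1>2, res = 3+3 = 6
n=1,p=3: not 1>3, res = 6+3 = 9
n=1,p=4: not 1>4, res = 9+3 = 12
n=1,p=5: not 1>5, res = 12+3 = 15
n=2,p=1: 2>1, res = 15+1 = 16
n=2,p=2: not 2>2, res = 16+3 = 19
n=2,p=3: not 2>3, res = 19+3 = 22
n=2,p=4: not 2>4, res = 22+3 = 25
n=2,p=5: not 2>5, res = 25+3 = 28
n=3,p=1: 3>1, res = 28+2 = 30
n=3,p=2: 3>2, res = 30+1 = 31
n=3,p=3: not 3>3, res = 31+3 = 34
n=3,p=4: not 3>4, res = 34+3 = 37
n=3,p=5: not 3>5, res = 37+3 = 40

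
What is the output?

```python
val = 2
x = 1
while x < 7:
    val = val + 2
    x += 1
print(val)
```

14

x=1: val = 2+2 = 4
x=2: val = 4+2 = 6
x=3: val = 6+2 = 8
x=4: val = 8+2 = 10
x=5: val = 10+2 = 12
x=6: val = 12+2 = 14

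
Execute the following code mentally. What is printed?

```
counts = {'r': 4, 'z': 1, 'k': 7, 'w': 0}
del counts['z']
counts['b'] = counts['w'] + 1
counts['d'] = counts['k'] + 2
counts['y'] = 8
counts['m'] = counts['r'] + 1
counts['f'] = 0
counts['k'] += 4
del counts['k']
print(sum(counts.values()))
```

del 'z' → {'r': 4, 'k': 7, 'w': 0}
counts['b'] = counts['w']+1 = 1 → {'r': 4, 'k': 7, 'w': 0, 'b': 1}
counts['d'] = counts['k']+2 = 9 → {'r': 4, 'k': 7, 'w': 0, 'b': 1, 'd': 9}
counts['y'] = 8 → {'r': 4, 'k': 7, 'w': 0, 'b': 1, 'd': 9, 'y': 8}
counts['m'] = counts['r']+1 = 5 → {'r': 4, 'k': 7, 'w': 0, 'b': 1, 'd': 9, 'y': 8, 'm': 5}
counts['f'] = 0 → {'r': 4, 'k': 7, 'w': 0, 'b': 1, 'd': 9, 'y': 8, 'm': 5, 'f': 0}
counts['k'] = 7+4 = 11 → {'r': 4, 'k': 11, 'w': 0, 'b': 1, 'd': 9, 'y': 8, 'm': 5, 'f': 0}
del 'k' → {'r': 4, 'w': 0, 'b': 1, 'd': 9, 'y': 8, 'm': 5, 'f': 0}
sum of values = 27

27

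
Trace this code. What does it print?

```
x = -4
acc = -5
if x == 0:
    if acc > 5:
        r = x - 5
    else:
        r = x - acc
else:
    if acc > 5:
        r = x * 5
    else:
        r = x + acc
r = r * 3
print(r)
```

-27

x=-4, acc=-5
x == 0 is False; acc > 5 is False
→ r = x + acc = -9
r = (-9)*3 = -27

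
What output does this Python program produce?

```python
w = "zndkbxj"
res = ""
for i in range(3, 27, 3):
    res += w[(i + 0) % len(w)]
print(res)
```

kjdxnbzk

i=3: add w[3]='k' → 'k'
i=6: add w[6]='j' → 'kj'
i=9: add w[2]='d' → 'kjd'
i=12: add w[5]='x' → 'kjdx'
i=15: add w[1]='n' → 'kjdxn'
i=18: add w[4]='b' → 'kjdxnb'
i=21: add w[0]='z' → 'kjdxnbz'
i=24: add w[3]='k' → 'kjdxnbzk'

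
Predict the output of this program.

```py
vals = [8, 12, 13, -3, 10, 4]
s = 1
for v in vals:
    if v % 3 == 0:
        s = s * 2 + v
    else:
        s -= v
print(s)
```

-47

v=8: not %3==0, s = 1-8 = -7
v=12: %3==0, s = (-7)*2+12 = -2
v=13: not %3==0, s = (-2)-13 = -15
v=-3: %3==0, s = (-15)*2+(-3) = -33
v=10: not %3==0, s = (-33)-10 = -43
v=4: not %3==0, s = (-43)-4 = -47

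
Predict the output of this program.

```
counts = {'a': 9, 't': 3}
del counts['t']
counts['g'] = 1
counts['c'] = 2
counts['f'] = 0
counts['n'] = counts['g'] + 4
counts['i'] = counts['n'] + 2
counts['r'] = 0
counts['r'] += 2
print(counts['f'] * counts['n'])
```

0

del 't' → {'a': 9}
counts['g'] = 1 → {'a': 9, 'g': 1}
counts['c'] = 2 → {'a': 9, 'g': 1, 'c': 2}
counts['f'] = 0 → {'a': 9, 'g': 1, 'c': 2, 'f': 0}
counts['n'] = counts['g']+4 = 5 → {'a': 9, 'g': 1, 'c': 2, 'f': 0, 'n': 5}
counts['i'] = counts['n']+2 = 7 → {'a': 9, 'g': 1, 'c': 2, 'f': 0, 'n': 5, 'i': 7}
counts['r'] = 0 → {'a': 9, 'g': 1, 'c': 2, 'f': 0, 'n': 5, 'i': 7, 'r': 0}
counts['r'] = 0+2 = 2 → {'a': 9, 'g': 1, 'c': 2, 'f': 0, 'n': 5, 'i': 7, 'r': 2}
counts['f']*counts['n'] = 0*5 = 0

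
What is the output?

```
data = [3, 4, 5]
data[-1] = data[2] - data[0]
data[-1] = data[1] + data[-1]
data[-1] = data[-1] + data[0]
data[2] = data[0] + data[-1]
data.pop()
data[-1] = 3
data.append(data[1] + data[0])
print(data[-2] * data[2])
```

18

data[-1] = data[2]-data[0] = 5-3 = 2 → [3, 4, 2]
data[-1] = data[1]+data[-1] = 4+2 = 6 → [3, 4, 6]
data[-1] = data[-1]+data[0] = 6+3 = 9 → [3, 4, 9]
data[2] = data[0]+data[-1] = 3+9 = 12 → [3, 4, 12]
pop() removes 12 → [3, 4]
data[-1] = 3 → [3, 3]
append data[1]+data[0] = 3+3 = 6 → [3, 3, 6]
data[-2]*data[2] = 3*6 = 18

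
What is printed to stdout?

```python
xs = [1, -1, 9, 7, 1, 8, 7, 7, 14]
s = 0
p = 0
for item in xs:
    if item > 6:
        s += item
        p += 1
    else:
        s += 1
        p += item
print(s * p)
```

item=1: not >6, s = 0+1 = 1; p=1
item=-1: not >6, s = 1+1 = 2; p=0
item=9: >6, s = 2+9 = 11; p=1
item=7: >6, s = 11+7 = 18; p=2
item=1: not >6, s = 18+1 = 19; p=3
item=8: >6, s = 19+8 = 27; p=4
item=7: >6, s = 27+7 = 34; p=5
item=7: >6, s = 34+7 = 41; p=6
item=14: >6, s = 41+14 = 55; p=7
s*p = 55*7 = 385

385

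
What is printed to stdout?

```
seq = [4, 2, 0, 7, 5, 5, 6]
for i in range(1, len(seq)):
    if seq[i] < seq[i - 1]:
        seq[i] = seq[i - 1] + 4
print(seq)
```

[4, 8, 12, 16, 20, 24, 28]

i=1: 2<4, seq[1] = 4+4 = 8 → [4, 8, 0, 7, 5, 5, 6]
i=2: 0<8, seq[2] = 8+4 = 12 → [4, 8, 12, 7, 5, 5, 6]
i=3: 7<12, seq[3] = 12+4 = 16 → [4, 8, 12, 16, 5, 5, 6]
i=4: 5<16, seq[4] = 16+4 = 20 → [4, 8, 12, 16, 20, 5, 6]
i=5: 5<20, seq[5] = 20+4 = 24 → [4, 8, 12, 16, 20, 24, 6]
i=6: 6<24, seq[6] = 24+4 = 28 → [4, 8, 12, 16, 20, 24, 28]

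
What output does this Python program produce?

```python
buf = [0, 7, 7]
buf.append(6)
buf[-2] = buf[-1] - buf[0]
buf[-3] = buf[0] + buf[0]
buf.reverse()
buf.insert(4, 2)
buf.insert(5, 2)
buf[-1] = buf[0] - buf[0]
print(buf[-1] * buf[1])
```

append 6 → [0, 7, 7, 6]
buf[-2] = buf[-1]-buf[0] = 6-0 = 6 → [0, 7, 6, 6]
buf[-3] = buf[0]+buf[0] = 0+0 = 0 → [0, 0, 6, 6]
reverse → [6, 6, 0, 0]
insert 2 at 4 → [6, 6, 0, 0, 2]
insert 2 at 5 → [6, 6, 0, 0, 2, 2]
buf[-1] = buf[0]-buf[0] = 6-6 = 0 → [6, 6, 0, 0, 2, 0]
buf[-1]*buf[1] = 0*6 = 0

0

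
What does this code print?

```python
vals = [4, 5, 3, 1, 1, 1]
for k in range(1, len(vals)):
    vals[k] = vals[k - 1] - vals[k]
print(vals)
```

[4, -1, -4, -5, -6, -7]

k=1: vals[1] = 4-5 = -1 → [4, -1, 3, 1, 1, 1]
k=2: vals[2] = (-1)-3 = -4 → [4, -1, -4, 1, 1, 1]
k=3: vals[3] = (-4)-1 = -5 → [4, -1, -4, -5, 1, 1]
k=4: vals[4] = (-5)-1 = -6 → [4, -1, -4, -5, -6, 1]
k=5: vals[5] = (-6)-1 = -7 → [4, -1, -4, -5, -6, -7]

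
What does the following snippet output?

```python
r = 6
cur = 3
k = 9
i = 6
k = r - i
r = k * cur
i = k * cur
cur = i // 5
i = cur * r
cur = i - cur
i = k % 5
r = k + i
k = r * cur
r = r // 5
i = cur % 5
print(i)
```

k = 6-6 = 0
r = 0*3 = 0
i = 0*3 = 0
cur = 0//5 = 0
i = 0*0 = 0
cur = 0-0 = 0
i = 0%5 = 0
r = 0+0 = 0
k = 0*0 = 0
r = 0//5 = 0
i = 0%5 = 0

0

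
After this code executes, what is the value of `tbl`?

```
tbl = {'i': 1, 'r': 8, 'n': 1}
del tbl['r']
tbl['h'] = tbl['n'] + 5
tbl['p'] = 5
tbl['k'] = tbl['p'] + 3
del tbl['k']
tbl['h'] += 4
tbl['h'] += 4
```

del 'r' → {'i': 1, 'n': 1}
tbl['h'] = tbl['n']+5 = 6 → {'i': 1, 'n': 1, 'h': 6}
tbl['p'] = 5 → {'i': 1, 'n': 1, 'h': 6, 'p': 5}
tbl['k'] = tbl['p']+3 = 8 → {'i': 1, 'n': 1, 'h': 6, 'p': 5, 'k': 8}
del 'k' → {'i': 1, 'n': 1, 'h': 6, 'p': 5}
tbl['h'] = 6+4 = 10 → {'i': 1, 'n': 1, 'h': 10, 'p': 5}
tbl['h'] = 10+4 = 14 → {'i': 1, 'n': 1, 'h': 14, 'p': 5}

{'i': 1, 'n': 1, 'h': 14, 'p': 5}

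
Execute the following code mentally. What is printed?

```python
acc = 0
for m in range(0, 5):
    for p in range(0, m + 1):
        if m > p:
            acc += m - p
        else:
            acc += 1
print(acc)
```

m=0,p=0: not 0>0, acc = 0+1 = 1
m=1,p=0: 1>0, acc = 1+1 = 2
m=1,p=1: not 1>1, acc = 2+1 = 3
m=2,p=0: 2>0, acc = 3+2 = 5
m=2,p=1: 2>1, acc = 5+1 = 6
m=2,p=2: not 2>2, acc = 6+1 = 7
m=3,p=0: 3>0, acc = 7+3 = 10
m=3,p=1: 3>1, acc = 10+2 = 12
m=3,p=2: 3>2, acc = 12+1 = 13
m=3,p=3: not 3>3, acc = 13+1 = 14
m=4,p=0: 4>0, acc = 14+4 = 18
m=4,p=1: 4>1, acc = 18+3 = 21
m=4,p=2: 4>2, acc = 21+2 = 23
m=4,p=3: 4>3, acc = 23+1 = 24
m=4,p=4: not 4>4, acc = 24+1 = 25

25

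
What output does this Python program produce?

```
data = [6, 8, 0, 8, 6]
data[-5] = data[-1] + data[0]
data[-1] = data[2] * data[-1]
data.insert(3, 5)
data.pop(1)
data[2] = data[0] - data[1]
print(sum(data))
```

data[-5] = data[-1]+data[0] = 6+6 = 12 → [12, 8, 0, 8, 6]
data[-1] = data[2]*data[-1] = 0*6 = 0 → [12, 8, 0, 8, 0]
insert 5 at 3 → [12, 8, 0, 5, 8, 0]
pop(1) removes 8 → [12, 0, 5, 8, 0]
data[2] = data[0]-data[1] = 12-0 = 12 → [12, 0, 12, 8, 0]
sum = 32

32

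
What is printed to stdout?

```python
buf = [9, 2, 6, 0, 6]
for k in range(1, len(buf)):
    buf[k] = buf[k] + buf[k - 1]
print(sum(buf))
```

k=1: buf[1] = 2+9 = 11 → [9, 11, 6, 0, 6]
k=2: buf[2] = 6+11 = 17 → [9, 11, 17, 0, 6]
k=3: buf[3] = 0+17 = 17 → [9, 11, 17, 17, 6]
k=4: buf[4] = 6+17 = 23 → [9, 11, 17, 17, 23]
sum = 77

77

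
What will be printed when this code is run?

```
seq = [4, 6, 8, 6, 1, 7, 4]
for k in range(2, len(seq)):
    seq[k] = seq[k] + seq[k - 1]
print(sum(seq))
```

k=2: seq[2] = 8+6 = 14 → [4, 6, 14, 6, 1, 7, 4]
k=3: seq[3] = 6+14 = 20 → [4, 6, 14, 20, 1, 7, 4]
k=4: seq[4] = 1+20 = 21 → [4, 6, 14, 20, 21, 7, 4]
k=5: seq[5] = 7+21 = 28 → [4, 6, 14, 20, 21, 28, 4]
k=6: seq[6] = 4+28 = 32 → [4, 6, 14, 20, 21, 28, 32]
sum = 125

125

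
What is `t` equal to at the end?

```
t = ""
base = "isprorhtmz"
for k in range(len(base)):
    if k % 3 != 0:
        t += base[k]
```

k=0: skip
k=1: add 's' → 's'
k=2: add 'p' → 'sp'
k=3: skip
k=4: add 'o' → 'spo'
k=5: add 'r' → 'spor'
k=6: skip
k=7: add 't' → 'sport'
k=8: add 'm' → 'sportm'
k=9: skip

'sportm'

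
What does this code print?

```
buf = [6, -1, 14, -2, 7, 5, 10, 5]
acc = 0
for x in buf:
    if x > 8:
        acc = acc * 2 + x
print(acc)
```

38

x=6: not >8
x=-1: not >8
x=14: >8, acc = 0*2+14 = 14
x=-2: not >8
x=7: not >8
x=5: not >8
x=10: >8, acc = 14*2+10 = 38
x=5: not >8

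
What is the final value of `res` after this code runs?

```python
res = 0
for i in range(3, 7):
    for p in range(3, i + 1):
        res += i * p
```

205

i=3,p=3: res = 0+9 = 9
i=4,p=3: res = 9+12 = 21
i=4,p=4: res = 21+16 = 37
i=5,p=3: res = 37+15 = 52
i=5,p=4: res = 52+20 = 72
i=5,p=5: res = 72+25 = 97
i=6,p=3: res = 97+18 = 115
i=6,p=4: res = 115+24 = 139
i=6,p=5: res = 139+30 = 169
i=6,p=6: res = 169+36 = 205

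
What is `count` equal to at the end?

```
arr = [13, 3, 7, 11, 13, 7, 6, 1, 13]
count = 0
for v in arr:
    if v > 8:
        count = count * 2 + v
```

v=13: >8, count = 0*2+13 = 13
v=3: not >8
v=7: not >8
v=11: >8, count = 13*2+11 = 37
v=13: >8, count = 37*2+13 = 87
v=7: not >8
v=6: not >8
v=1: not >8
v=13: >8, count = 87*2+13 = 187

187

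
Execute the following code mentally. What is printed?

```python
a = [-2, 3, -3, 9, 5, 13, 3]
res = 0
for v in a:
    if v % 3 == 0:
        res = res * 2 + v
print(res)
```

33

v=-2: not %3==0
v=3: %3==0, res = 0*2+3 = 3
v=-3: %3==0, res = 3*2+(-3) = 3
v=9: %3==0, res = 3*2+9 = 15
v=5: not %3==0
v=13: not %3==0
v=3: %3==0, res = 15*2+3 = 33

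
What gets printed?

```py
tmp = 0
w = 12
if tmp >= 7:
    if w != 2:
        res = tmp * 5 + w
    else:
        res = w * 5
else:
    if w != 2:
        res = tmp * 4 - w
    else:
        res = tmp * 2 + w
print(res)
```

-12

tmp=0, w=12
tmp >= 7 is False; w != 2 is True
→ res = tmp * 4 - w = -12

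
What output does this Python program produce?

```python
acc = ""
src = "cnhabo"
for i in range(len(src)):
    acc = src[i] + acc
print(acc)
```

i=0: prepend 'c' → 'c'
i=1: prepend 'n' → 'nc'
i=2: prepend 'h' → 'hnc'
i=3: prepend 'a' → 'ahnc'
i=4: prepend 'b' → 'bahnc'
i=5: prepend 'o' → 'obahnc'

obahnc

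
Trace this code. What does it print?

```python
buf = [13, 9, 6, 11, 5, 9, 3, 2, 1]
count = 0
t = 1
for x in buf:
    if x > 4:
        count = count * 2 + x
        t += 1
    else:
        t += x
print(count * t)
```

8723

x=13: >4, count = 0*2+13 = 13; t=2
x=9: >4, count = 13*2+9 = 35; t=3
x=6: >4, count = 35*2+6 = 76; t=4
x=11: >4, count = 76*2+11 = 163; t=5
x=5: >4, count = 163*2+5 = 331; t=6
x=9: >4, count = 331*2+9 = 671; t=7
x=3: not >4; t=10
x=2: not >4; t=12
x=1: not >4; t=13
count*t = 671*13 = 8723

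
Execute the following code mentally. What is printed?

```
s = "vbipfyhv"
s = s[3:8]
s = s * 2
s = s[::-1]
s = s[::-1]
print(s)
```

slice [3:8] → 'pfyhv'
repeat ×2 → 'pfyhvpfyhv'
reverse → 'vhyfpvhyfp'
reverse → 'pfyhvpfyhv'

pfyhvpfyhv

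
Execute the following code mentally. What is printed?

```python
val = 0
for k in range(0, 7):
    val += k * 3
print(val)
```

63

k=0: val = 0+0*3 = 0
k=1: val = 0+1*3 = 3
k=2: val = 3+2*3 = 9
k=3: val = 9+3*3 = 18
k=4: val = 18+4*3 = 30
k=5: val = 30+5*3 = 45
k=6: val = 45+6*3 = 63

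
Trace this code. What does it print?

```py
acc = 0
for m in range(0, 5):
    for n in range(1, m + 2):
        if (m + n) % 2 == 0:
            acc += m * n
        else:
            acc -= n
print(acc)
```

m=0,n=1: odd sum, acc = 0-1 = -1
m=1,n=1: even sum, acc = (-1)+1 = 0
m=1,n=2: odd sum, acc = 0-2 = -2
m=2,n=1: odd sum, acc = (-2)-1 = -3
m=2,n=2: even sum, acc = (-3)+4 = 1
m=2,n=3: odd sum, acc = 1-3 = -2
m=3,n=1: even sum, acc = (-2)+3 = 1
m=3,n=2: odd sum, acc = 1-2 = -1
m=3,n=3: even sum, acc = (-1)+9 = 8
m=3,n=4: odd sum, acc = 8-4 = 4
m=4,n=1: odd sum, acc = 4-1 = 3
m=4,n=2: even sum, acc = 3+8 = 11
m=4,n=3: odd sum, acc = 11-3 = 8
m=4,n=4: even sum, acc = 8+16 = 24
m=4,n=5: odd sum, acc = 24-5 = 19

19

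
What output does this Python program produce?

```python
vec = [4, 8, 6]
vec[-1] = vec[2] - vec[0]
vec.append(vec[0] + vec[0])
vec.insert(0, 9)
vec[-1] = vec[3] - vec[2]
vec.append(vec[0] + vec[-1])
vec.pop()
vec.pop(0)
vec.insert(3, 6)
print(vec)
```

vec[-1] = vec[2]-vec[0] = 6-4 = 2 → [4, 8, 2]
append vec[0]+vec[0] = 4+4 = 8 → [4, 8, 2, 8]
insert 9 at 0 → [9, 4, 8, 2, 8]
vec[-1] = vec[3]-vec[2] = 2-8 = -6 → [9, 4, 8, 2, -6]
append vec[0]+vec[-1] = 9+(-6) = 3 → [9, 4, 8, 2, -6, 3]
pop() removes 3 → [9, 4, 8, 2, -6]
pop(0) removes 9 → [4, 8, 2, -6]
insert 6 at 3 → [4, 8, 2, 6, -6]

[4, 8, 2, 6, -6]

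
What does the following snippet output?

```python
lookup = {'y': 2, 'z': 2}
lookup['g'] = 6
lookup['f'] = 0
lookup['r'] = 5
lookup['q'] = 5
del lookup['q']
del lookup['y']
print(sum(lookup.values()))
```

13

lookup['g'] = 6 → {'y': 2, 'z': 2, 'g': 6}
lookup['f'] = 0 → {'y': 2, 'z': 2, 'g': 6, 'f': 0}
lookup['r'] = 5 → {'y': 2, 'z': 2, 'g': 6, 'f': 0, 'r': 5}
lookup['q'] = 5 → {'y': 2, 'z': 2, 'g': 6, 'f': 0, 'r': 5, 'q': 5}
del 'q' → {'y': 2, 'z': 2, 'g': 6, 'f': 0, 'r': 5}
del 'y' → {'z': 2, 'g': 6, 'f': 0, 'r': 5}
sum of values = 13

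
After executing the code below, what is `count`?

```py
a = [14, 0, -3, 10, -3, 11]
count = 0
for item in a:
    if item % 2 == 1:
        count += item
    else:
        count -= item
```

item=14: not odd, count = 0-14 = -14
item=0: not odd, count = (-14)-0 = -14
item=-3: odd, count = (-14)+(-3) = -17
item=10: not odd, count = (-17)-10 = -27
item=-3: odd, count = (-27)+(-3) = -30
item=11: odd, count = (-30)+11 = -19

-19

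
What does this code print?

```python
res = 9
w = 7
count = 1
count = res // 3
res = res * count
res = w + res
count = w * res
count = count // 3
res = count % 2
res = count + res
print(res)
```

count = 9//3 = 3
res = 9*3 = 27
res = 7+27 = 34
count = 7*34 = 238
count = 238//3 = 79
res = 79%2 = 1
res = 79+1 = 80

80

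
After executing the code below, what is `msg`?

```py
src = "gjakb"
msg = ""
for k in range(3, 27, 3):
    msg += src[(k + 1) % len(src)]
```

'bagkjbag'

k=3: add src[4]='b' → 'b'
k=6: add src[2]='a' → 'ba'
k=9: add src[0]='g' → 'bag'
k=12: add src[3]='k' → 'bagk'
k=15: add src[1]='j' → 'bagkj'
k=18: add src[4]='b' → 'bagkjb'
k=21: add src[2]='a' → 'bagkjba'
k=24: add src[0]='g' → 'bagkjbag'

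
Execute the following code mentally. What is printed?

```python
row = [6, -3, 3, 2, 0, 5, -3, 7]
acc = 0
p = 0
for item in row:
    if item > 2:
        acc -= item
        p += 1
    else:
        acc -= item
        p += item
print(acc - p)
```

item=6: >2, acc = 0-6 = -6; p=1
item=-3: not >2, acc = (-6)-(-3) = -3; p=-2
item=3: >2, acc = (-3)-3 = -6; p=-1
item=2: not >2, acc = (-6)-2 = -8; p=1
item=0: not >2, acc = (-8)-0 = -8; p=1
item=5: >2, acc = (-8)-5 = -13; p=2
item=-3: not >2, acc = (-13)-(-3) = -10; p=-1
item=7: >2, acc = (-10)-7 = -17; p=0
acc-p = (-17)-0 = -17

-17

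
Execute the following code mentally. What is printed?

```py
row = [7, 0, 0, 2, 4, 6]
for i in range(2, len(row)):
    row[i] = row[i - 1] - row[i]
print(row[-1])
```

i=2: row[2] = 0-0 = 0 → [7, 0, 0, 2, 4, 6]
i=3: row[3] = 0-2 = -2 → [7, 0, 0, -2, 4, 6]
i=4: row[4] = (-2)-4 = -6 → [7, 0, 0, -2, -6, 6]
i=5: row[5] = (-6)-6 = -12 → [7, 0, 0, -2, -6, -12]

-12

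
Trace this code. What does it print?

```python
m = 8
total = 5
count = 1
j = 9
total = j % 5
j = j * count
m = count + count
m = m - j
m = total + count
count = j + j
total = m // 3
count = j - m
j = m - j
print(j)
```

-4

total = 9%5 = 4
j = 9*1 = 9
m = 1+1 = 2
m = 2-9 = -7
m = 4+1 = 5
count = 9+9 = 18
total = 5//3 = 1
count = 9-5 = 4
j = 5-9 = -4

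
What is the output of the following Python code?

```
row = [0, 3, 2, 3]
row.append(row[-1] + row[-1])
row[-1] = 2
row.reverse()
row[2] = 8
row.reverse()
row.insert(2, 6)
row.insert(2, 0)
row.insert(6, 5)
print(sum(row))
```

append row[-1]+row[-1] = 3+3 = 6 → [0, 3, 2, 3, 6]
row[-1] = 2 → [0, 3, 2, 3, 2]
reverse → [2, 3, 2, 3, 0]
row[2] = 8 → [2, 3, 8, 3, 0]
reverse → [0, 3, 8, 3, 2]
insert 6 at 2 → [0, 3, 6, 8, 3, 2]
insert 0 at 2 → [0, 3, 0, 6, 8, 3, 2]
insert 5 at 6 → [0, 3, 0, 6, 8, 3, 5, 2]
sum = 27

27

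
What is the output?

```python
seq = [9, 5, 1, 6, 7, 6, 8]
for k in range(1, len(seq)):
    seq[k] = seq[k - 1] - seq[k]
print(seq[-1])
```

k=1: seq[1] = 9-5 = 4 → [9, 4, 1, 6, 7, 6, 8]
k=2: seq[2] = 4-1 = 3 → [9, 4, 3, 6, 7, 6, 8]
k=3: seq[3] = 3-6 = -3 → [9, 4, 3, -3, 7, 6, 8]
k=4: seq[4] = (-3)-7 = -10 → [9, 4, 3, -3, -10, 6, 8]
k=5: seq[5] = (-10)-6 = -16 → [9, 4, 3, -3, -10, -16, 8]
k=6: seq[6] = (-16)-8 = -24 → [9, 4, 3, -3, -10, -16, -24]

-24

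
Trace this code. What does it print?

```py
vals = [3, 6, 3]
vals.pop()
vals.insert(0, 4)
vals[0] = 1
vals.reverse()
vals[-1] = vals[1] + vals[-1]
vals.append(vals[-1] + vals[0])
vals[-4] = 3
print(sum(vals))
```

20

pop() removes 3 → [3, 6]
insert 4 at 0 → [4, 3, 6]
vals[0] = 1 → [1, 3, 6]
reverse → [6, 3, 1]
vals[-1] = vals[1]+vals[-1] = 3+1 = 4 → [6, 3, 4]
append vals[-1]+vals[0] = 4+6 = 10 → [6, 3, 4, 10]
vals[-4] = 3 → [3, 3, 4, 10]
sum = 20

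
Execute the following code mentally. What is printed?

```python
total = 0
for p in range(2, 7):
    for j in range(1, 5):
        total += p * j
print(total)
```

p=2,j=1: total = 0+2 = 2
p=2,j=2: total = 2+4 = 6
p=2,j=3: total = 6+6 = 12
p=2,j=4: total = 12+8 = 20
p=3,j=1: total = 20+3 = 23
p=3,j=2: total = 23+6 = 29
p=3,j=3: total = 29+9 = 38
p=3,j=4: total = 38+12 = 50
p=4,j=1: total = 50+4 = 54
p=4,j=2: total = 54+8 = 62
p=4,j=3: total = 62+12 = 74
p=4,j=4: total = 74+16 = 90
p=5,j=1: total = 90+5 = 95
p=5,j=2: total = 95+10 = 105
p=5,j=3: total = 105+15 = 120
p=5,j=4: total = 120+20 = 140
p=6,j=1: total = 140+6 = 146
p=6,j=2: total = 146+12 = 158
p=6,j=3: total = 158+18 = 176
p=6,j=4: total = 176+24 = 200

200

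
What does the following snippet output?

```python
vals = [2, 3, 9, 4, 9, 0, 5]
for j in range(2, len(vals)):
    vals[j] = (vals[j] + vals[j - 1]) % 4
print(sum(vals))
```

9

j=2: vals[2] = (9+3)%4 = 0 → [2, 3, 0, 4, 9, 0, 5]
j=3: vals[3] = (4+0)%4 = 0 → [2, 3, 0, 0, 9, 0, 5]
j=4: vals[4] = (9+0)%4 = 1 → [2, 3, 0, 0, 1, 0, 5]
j=5: vals[5] = (0+1)%4 = 1 → [2, 3, 0, 0, 1, 1, 5]
j=6: vals[6] = (5+1)%4 = 2 → [2, 3, 0, 0, 1, 1, 2]
sum = 9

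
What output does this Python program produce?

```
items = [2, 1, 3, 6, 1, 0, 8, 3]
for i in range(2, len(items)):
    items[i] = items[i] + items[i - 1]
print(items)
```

i=2: items[2] = 3+1 = 4 → [2, 1, 4, 6, 1, 0, 8, 3]
i=3: items[3] = 6+4 = 10 → [2, 1, 4, 10, 1, 0, 8, 3]
i=4: items[4] = 1+10 = 11 → [2, 1, 4, 10, 11, 0, 8, 3]
i=5: items[5] = 0+11 = 11 → [2, 1, 4, 10, 11, 11, 8, 3]
i=6: items[6] = 8+11 = 19 → [2, 1, 4, 10, 11, 11, 19, 3]
i=7: items[7] = 3+19 = 22 → [2, 1, 4, 10, 11, 11, 19, 22]

[2, 1, 4, 10, 11, 11, 19, 22]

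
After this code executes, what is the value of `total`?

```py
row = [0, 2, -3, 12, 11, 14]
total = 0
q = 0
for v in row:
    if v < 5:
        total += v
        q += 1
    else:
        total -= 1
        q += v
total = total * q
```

-160

v=0: <5, total = 0+0 = 0; q=1
v=2: <5, total = 0+2 = 2; q=2
v=-3: <5, total = 2+(-3) = -1; q=3
v=12: not <5, total = (-1)-1 = -2; q=15
v=11: not <5, total = (-2)-1 = -3; q=26
v=14: not <5, total = (-3)-1 = -4; q=40
total*q = (-4)*40 = -160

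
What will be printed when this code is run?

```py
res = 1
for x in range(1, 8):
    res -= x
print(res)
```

-27

x=1: res = 1-1 = 0
x=2: res = 0-2 = -2
x=3: res = (-2)-3 = -5
x=4: res = (-5)-4 = -9
x=5: res = (-9)-5 = -14
x=6: res = (-14)-6 = -20
x=7: res = (-20)-7 = -27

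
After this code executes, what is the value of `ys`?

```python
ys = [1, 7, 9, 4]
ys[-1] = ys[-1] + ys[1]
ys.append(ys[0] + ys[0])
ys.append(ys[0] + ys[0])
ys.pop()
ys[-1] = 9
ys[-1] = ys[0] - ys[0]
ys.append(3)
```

ys[-1] = ys[-1]+ys[1] = 4+7 = 11 → [1, 7, 9, 11]
append ys[0]+ys[0] = 1+1 = 2 → [1, 7, 9, 11, 2]
append ys[0]+ys[0] = 1+1 = 2 → [1, 7, 9, 11, 2, 2]
pop() removes 2 → [1, 7, 9, 11, 2]
ys[-1] = 9 → [1, 7, 9, 11, 9]
ys[-1] = ys[0]-ys[0] = 1-1 = 0 → [1, 7, 9, 11, 0]
append 3 → [1, 7, 9, 11, 0, 3]

[1, 7, 9, 11, 0, 3]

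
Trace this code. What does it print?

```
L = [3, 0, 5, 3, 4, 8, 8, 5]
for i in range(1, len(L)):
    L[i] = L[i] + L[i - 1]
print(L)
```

[3, 3, 8, 11, 15, 23, 31, 36]

i=1: L[1] = 0+3 = 3 → [3, 3, 5, 3, 4, 8, 8, 5]
i=2: L[2] = 5+3 = 8 → [3, 3, 8, 3, 4, 8, 8, 5]
i=3: L[3] = 3+8 = 11 → [3, 3, 8, 11, 4, 8, 8, 5]
i=4: L[4] = 4+11 = 15 → [3, 3, 8, 11, 15, 8, 8, 5]
i=5: L[5] = 8+15 = 23 → [3, 3, 8, 11, 15, 23, 8, 5]
i=6: L[6] = 8+23 = 31 → [3, 3, 8, 11, 15, 23, 31, 5]
i=7: L[7] = 5+31 = 36 → [3, 3, 8, 11, 15, 23, 31, 36]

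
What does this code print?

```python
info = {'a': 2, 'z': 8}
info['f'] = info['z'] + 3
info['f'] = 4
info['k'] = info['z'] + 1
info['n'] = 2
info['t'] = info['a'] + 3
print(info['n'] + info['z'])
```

10

info['f'] = info['z']+3 = 11 → {'a': 2, 'z': 8, 'f': 11}
info['f'] = 4 → {'a': 2, 'z': 8, 'f': 4}
info['k'] = info['z']+1 = 9 → {'a': 2, 'z': 8, 'f': 4, 'k': 9}
info['n'] = 2 → {'a': 2, 'z': 8, 'f': 4, 'k': 9, 'n': 2}
info['t'] = info['a']+3 = 5 → {'a': 2, 'z': 8, 'f': 4, 'k': 9, 'n': 2, 't': 5}
info['n']+info['z'] = 2+8 = 10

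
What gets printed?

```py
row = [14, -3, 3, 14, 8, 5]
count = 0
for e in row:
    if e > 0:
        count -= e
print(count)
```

e=14: >0, count = 0-14 = -14
e=-3: not >0
e=3: >0, count = (-14)-3 = -17
e=14: >0, count = (-17)-14 = -31
e=8: >0, count = (-31)-8 = -39
e=5: >0, count = (-39)-5 = -44

-44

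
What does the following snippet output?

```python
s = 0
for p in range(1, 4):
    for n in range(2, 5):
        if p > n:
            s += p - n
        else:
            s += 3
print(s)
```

p=1,n=2: not 1>2, s = 0+3 = 3
p=1,n=3: not 1>3, s = 3+3 = 6
p=1,n=4: not 1>4, s = 6+3 = 9
p=2,n=2: not 2>2, s = 9+3 = 12
p=2,n=3: not 2>3, s = 12+3 = 15
p=2,n=4: not 2>4, s = 15+3 = 18
p=3,n=2: 3>2, s = 18+1 = 19
p=3,n=3: not 3>3, s = 19+3 = 22
p=3,n=4: not 3>4, s = 22+3 = 25

25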